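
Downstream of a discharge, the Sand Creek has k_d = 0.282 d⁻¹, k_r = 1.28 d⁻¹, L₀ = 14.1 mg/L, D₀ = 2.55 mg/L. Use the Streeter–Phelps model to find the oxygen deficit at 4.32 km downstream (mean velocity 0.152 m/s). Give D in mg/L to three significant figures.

Travel time t = x/v = 4.32 km / (0.152 m/s) = 4320 m / 0.152 m/s = 28420 s = 0.3289 d.
k_d L₀/(k_r−k_d) = 0.282×14.1/(1.28−0.282) = 3.976/0.9980 = 3.984 mg/L.
e^(−k_d t) = e^(−0.282×0.3289) = 0.9114; e^(−k_r t) = e^(−1.28×0.3289) = 0.6564.
D = 3.984 × (0.9114 − 0.6564) + 2.55 × 0.6564 = 1.016 + 1.674 = 2.690 mg/L.

D ≈ 2.69 mg/L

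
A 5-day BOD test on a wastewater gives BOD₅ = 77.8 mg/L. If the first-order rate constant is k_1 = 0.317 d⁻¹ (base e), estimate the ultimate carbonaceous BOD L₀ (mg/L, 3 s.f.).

L₀ ≈ 97.9 mg/L

BOD₅ = L₀(1 − e^(−5k_1)) ⇒ L₀ = BOD₅ / (1 − e^(−5×0.317))
= 77.8 / (1 − 0.2049) = 77.8 / 0.7951 = 97.86 mg/L.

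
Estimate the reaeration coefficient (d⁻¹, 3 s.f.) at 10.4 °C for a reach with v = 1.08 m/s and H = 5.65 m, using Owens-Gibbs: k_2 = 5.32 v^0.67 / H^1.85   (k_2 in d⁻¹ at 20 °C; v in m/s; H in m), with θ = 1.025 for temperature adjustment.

k_2 ≈ 0.180 d⁻¹

k_2(20) = 5.32 × 1.08^0.67 / 5.65^1.85 = 5.32 × 1.053 / 24.62 = 0.2275 d⁻¹.
k_2(10.4) = 0.2275 × 1.025^(10.4−20) = 0.2275 × 0.7890 = 0.1795 d⁻¹.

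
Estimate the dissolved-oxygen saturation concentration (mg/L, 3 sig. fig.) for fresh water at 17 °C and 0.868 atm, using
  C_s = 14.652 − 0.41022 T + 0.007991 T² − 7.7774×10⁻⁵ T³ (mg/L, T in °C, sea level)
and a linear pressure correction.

C_s ≈ 8.34 mg/L

At sea level: C_s = 14.652 − 0.41022×17 + 0.007991×17² − 7.7774×10⁻⁵×17³ = 9.606 mg/L.
Pressure correction: C_s' = 9.606 × 0.868 = 8.338 mg/L.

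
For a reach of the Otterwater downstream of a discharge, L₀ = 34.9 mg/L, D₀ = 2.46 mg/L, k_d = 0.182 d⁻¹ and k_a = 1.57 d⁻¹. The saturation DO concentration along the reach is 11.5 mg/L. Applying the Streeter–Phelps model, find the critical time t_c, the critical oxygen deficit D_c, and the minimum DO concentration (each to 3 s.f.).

t_c ≈ 0.997 d; D_c ≈ 3.37 mg/L; min DO ≈ 8.13 mg/L

At the critical point dD/dt = 0, so k_d L₀ e^(−k_d t) = k_a D. Substituting D(t) from the Streeter–Phelps equation and solving for t gives
t_c = ln[(k_a/k_d)(1 − D₀(k_a−k_d)/(k_d L₀))] / (k_a−k_d).
Here k_a−k_d = 1.388 d⁻¹ and 1 − D₀(k_a−k_d)/(k_d L₀) = 1 − 2.46×1.388/(0.182×34.9) = 0.4624, so
t_c = ln(8.626 × 0.4624) / 1.388 = 1.384 / 1.388 = 0.9968 d.
D_c = (k_d/k_a) L₀ e^(−k_d t_c) = (0.182/1.57) × 34.9 × e^(−0.182×0.9968) = 0.1159 × 34.9 × 0.8341 = 3.374 mg/L.
Minimum DO = C_s − D_c = 11.5 − 3.374 = 8.126 mg/L.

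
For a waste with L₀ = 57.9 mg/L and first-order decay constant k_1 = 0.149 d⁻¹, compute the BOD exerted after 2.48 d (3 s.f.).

y ≈ 17.9 mg/L

y_t = L₀(1 − e^(−k_1 t)) = 57.9 × (1 − e^(−0.149×2.48))
= 57.9 × (1 − 0.6911) = 57.9 × 0.3089 = 17.89 mg/L.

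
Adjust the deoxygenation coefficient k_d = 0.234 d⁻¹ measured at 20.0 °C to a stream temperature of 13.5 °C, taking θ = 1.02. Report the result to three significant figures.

k_d(T₂) = k_d(T₁) · θ^(T₂−T₁) = 0.234 × 1.02^(13.5−20.0)
= 0.234 × 1.02^-6.50 = 0.234 × 0.8792 = 0.2057 d⁻¹.

k_d ≈ 0.206 d⁻¹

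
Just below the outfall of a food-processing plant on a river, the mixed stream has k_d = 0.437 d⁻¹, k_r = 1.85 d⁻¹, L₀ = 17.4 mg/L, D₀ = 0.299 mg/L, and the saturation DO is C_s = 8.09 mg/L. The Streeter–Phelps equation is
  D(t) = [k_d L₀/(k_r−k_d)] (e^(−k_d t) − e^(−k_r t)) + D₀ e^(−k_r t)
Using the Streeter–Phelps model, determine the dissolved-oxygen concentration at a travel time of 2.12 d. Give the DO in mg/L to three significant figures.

DO ≈ 6.06 mg/L

k_d L₀/(k_r−k_d) = 0.437×17.4/(1.85−0.437) = 7.604/1.413 = 5.381 mg/L.
e^(−k_d t) = e^(−0.437×2.120) = 0.3960; e^(−k_r t) = e^(−1.85×2.120) = 0.01980.
D = 5.381 × (0.3960 − 0.01980) + 0.299 × 0.01980 = 2.024 + 0.005921 = 2.030 mg/L.
DO = C_s − D = 8.09 − 2.030 = 6.060 mg/L.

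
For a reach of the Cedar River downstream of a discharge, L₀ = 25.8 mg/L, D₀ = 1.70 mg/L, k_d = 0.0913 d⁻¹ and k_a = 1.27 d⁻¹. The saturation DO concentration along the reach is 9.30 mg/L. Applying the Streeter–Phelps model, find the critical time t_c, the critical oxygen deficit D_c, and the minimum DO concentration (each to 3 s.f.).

t_c ≈ 0.620 d; D_c ≈ 1.75 mg/L; min DO ≈ 7.55 mg/L

t_c = [1/(k_a−k_d)] ln[(k_a/k_d)(1 − D₀(k_a−k_d)/(k_d L₀))]
= [1/(1.27−0.0913)] ln[(1.27/0.0913)(1 − 1.70×1.179/(0.0913×25.8))]
= (1/1.179) ln[13.91 × 0.1493] = 0.8484 × ln(2.077) = 0.8484 × 0.7310 = 0.6202 d.
L(t_c) = L₀ e^(−k_d t_c) = 25.8 × 0.9450 = 24.38 mg/L, and at the critical point k_a D_c = k_d L, so D_c = (0.0913/1.27) × 24.38 = 1.753 mg/L.
Minimum DO = C_s − D_c = 9.30 − 1.753 = 7.547 mg/L.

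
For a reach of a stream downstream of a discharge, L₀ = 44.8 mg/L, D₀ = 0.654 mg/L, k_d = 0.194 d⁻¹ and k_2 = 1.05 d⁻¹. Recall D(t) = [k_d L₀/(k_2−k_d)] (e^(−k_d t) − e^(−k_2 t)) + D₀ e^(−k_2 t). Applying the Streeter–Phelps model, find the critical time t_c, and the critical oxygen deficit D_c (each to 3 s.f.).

With k_2/k_d = 5.412 and 1 − D₀(k_2−k_d)/(k_d L₀) = 0.9356,
t_c = ln(5.412 × 0.9356) / (1.05 − 0.194) = ln(5.064) / 0.8560 = 1.622/0.8560 = 1.895 d.
D_c = (k_d/k_2) L₀ e^(−k_d t_c) = (0.194/1.05) × 44.8 × e^(−0.194×1.895) = 0.1848 × 44.8 × 0.6924 = 5.731 mg/L.

t_c ≈ 1.89 d; D_c ≈ 5.73 mg/L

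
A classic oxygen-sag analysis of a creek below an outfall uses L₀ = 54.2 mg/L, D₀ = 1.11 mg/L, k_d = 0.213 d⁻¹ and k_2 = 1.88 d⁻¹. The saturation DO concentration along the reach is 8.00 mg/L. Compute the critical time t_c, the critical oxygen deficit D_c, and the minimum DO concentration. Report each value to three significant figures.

t_c ≈ 1.20 d; D_c ≈ 4.75 mg/L; min DO ≈ 3.25 mg/L

t_c = [1/(k_2−k_d)] ln[(k_2/k_d)(1 − D₀(k_2−k_d)/(k_d L₀))]
= [1/(1.88−0.213)] ln[(1.88/0.213)(1 − 1.11×1.667/(0.213×54.2))]
= (1/1.667) ln[8.826 × 0.8397] = 0.5999 × ln(7.412) = 0.5999 × 2.003 = 1.202 d.
D_c = (k_d/k_2) L₀ e^(−k_d t_c) = (0.213/1.88) × 54.2 × e^(−0.213×1.202) = 0.1133 × 54.2 × 0.7742 = 4.754 mg/L.
Minimum DO = C_s − D_c = 8.00 − 4.754 = 3.246 mg/L.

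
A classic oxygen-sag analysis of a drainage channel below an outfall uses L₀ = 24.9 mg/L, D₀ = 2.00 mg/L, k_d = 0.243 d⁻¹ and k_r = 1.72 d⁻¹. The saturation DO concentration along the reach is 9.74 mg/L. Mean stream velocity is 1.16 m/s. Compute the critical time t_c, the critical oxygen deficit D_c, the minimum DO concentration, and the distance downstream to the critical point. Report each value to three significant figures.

At the critical point dD/dt = 0, so k_d L₀ e^(−k_d t) = k_r D. Substituting D(t) from the Streeter–Phelps equation and solving for t gives
t_c = ln[(k_r/k_d)(1 − D₀(k_r−k_d)/(k_d L₀))] / (k_r−k_d).
Here k_r−k_d = 1.477 d⁻¹ and 1 − D₀(k_r−k_d)/(k_d L₀) = 1 − 2.00×1.477/(0.243×24.9) = 0.5118, so
t_c = ln(7.078 × 0.5118) / 1.477 = 1.287 / 1.477 = 0.8715 d.
L(t_c) = L₀ e^(−k_d t_c) = 24.9 × 0.8092 = 20.15 mg/L, and at the critical point k_r D_c = k_d L, so D_c = (0.243/1.72) × 20.15 = 2.846 mg/L.
Minimum DO = C_s − D_c = 9.74 − 2.846 = 6.894 mg/L.
x_c = v t_c = 1.16 m/s × 0.8715 d × 86400 s/d = 87340 m ≈ 87.3 km.

t_c ≈ 0.871 d; D_c ≈ 2.85 mg/L; min DO ≈ 6.89 mg/L; x_c ≈ 87.3 km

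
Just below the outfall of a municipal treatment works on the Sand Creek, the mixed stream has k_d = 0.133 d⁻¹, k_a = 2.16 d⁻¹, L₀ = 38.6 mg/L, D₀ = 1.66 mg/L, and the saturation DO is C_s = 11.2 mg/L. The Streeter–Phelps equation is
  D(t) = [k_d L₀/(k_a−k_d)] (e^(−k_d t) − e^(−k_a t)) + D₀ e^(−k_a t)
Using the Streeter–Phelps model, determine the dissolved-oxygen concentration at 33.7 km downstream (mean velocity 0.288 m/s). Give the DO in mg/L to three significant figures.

DO ≈ 9.13 mg/L

Travel time t = x/v = 33.7 km / (0.288 m/s) = 33700 m / 0.288 m/s = 117000 s = 1.354 d.
k_d L₀/(k_a−k_d) = 0.133×38.6/(2.16−0.133) = 5.134/2.027 = 2.533 mg/L.
e^(−k_d t) = e^(−0.133×1.354) = 0.8352; e^(−k_a t) = e^(−2.16×1.354) = 0.05365.
D = 2.533 × (0.8352 − 0.05365) + 1.66 × 0.05365 = 1.979 + 0.08905 = 2.068 mg/L.
DO = C_s − D = 11.2 − 2.068 = 9.132 mg/L.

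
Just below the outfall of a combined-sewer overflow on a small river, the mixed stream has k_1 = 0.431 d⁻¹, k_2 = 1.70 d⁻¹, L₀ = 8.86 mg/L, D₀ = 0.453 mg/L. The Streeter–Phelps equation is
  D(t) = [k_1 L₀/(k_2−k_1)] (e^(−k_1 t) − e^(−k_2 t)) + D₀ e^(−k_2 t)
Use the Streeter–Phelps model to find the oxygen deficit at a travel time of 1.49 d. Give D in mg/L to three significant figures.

D ≈ 1.38 mg/L

k_1 L₀/(k_2−k_1) = 0.431×8.86/(1.70−0.431) = 3.819/1.269 = 3.009 mg/L.
e^(−k_1 t) = e^(−0.431×1.490) = 0.5261; e^(−k_2 t) = e^(−1.70×1.490) = 0.07942.
D = 3.009 × (0.5261 − 0.07942) + 0.453 × 0.07942 = 1.344 + 0.03598 = 1.380 mg/L.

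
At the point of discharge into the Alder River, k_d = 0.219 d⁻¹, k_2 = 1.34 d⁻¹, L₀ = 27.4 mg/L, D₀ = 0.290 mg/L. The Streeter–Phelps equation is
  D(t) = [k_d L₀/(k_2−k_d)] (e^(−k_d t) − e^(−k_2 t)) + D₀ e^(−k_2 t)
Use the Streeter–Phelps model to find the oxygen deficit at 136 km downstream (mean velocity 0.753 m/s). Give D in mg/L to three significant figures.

Travel time t = x/v = 136 km / (0.753 m/s) = 136000 m / 0.753 m/s = 180600 s = 2.090 d.
k_d L₀/(k_2−k_d) = 0.219×27.4/(1.34−0.219) = 6.001/1.121 = 5.353 mg/L.
e^(−k_d t) = e^(−0.219×2.090) = 0.6327; e^(−k_2 t) = e^(−1.34×2.090) = 0.06074.
D = 5.353 × (0.6327 − 0.06074) + 0.290 × 0.06074 = 3.062 + 0.01761 = 3.079 mg/L.

D ≈ 3.08 mg/L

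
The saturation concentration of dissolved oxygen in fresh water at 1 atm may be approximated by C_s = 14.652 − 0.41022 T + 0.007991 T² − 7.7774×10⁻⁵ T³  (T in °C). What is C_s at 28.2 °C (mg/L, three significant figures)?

C_s = 14.652 − 0.41022×28.2 + 0.007991×28.2² − 7.7774×10⁻⁵×28.2³ = 7.694 mg/L.

C_s ≈ 7.69 mg/L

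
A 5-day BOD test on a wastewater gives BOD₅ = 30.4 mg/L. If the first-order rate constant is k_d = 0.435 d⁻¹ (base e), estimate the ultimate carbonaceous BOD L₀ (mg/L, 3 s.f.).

BOD₅ = L₀(1 − e^(−5k_d)) ⇒ L₀ = BOD₅ / (1 − e^(−5×0.435))
= 30.4 / (1 − 0.1136) = 30.4 / 0.8864 = 34.30 mg/L.

L₀ ≈ 34.3 mg/L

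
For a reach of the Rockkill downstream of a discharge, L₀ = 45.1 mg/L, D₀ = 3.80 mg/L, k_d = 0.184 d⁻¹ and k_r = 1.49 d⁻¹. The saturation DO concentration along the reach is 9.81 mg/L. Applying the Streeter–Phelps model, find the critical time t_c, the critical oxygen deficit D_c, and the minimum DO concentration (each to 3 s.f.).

With k_r/k_d = 8.098 and 1 − D₀(k_r−k_d)/(k_d L₀) = 0.4020,
t_c = ln(8.098 × 0.4020) / (1.49 − 0.184) = ln(3.255) / 1.306 = 1.180/1.306 = 0.9037 d.
L(t_c) = L₀ e^(−k_d t_c) = 45.1 × 0.8468 = 38.19 mg/L, and at the critical point k_r D_c = k_d L, so D_c = (0.184/1.49) × 38.19 = 4.716 mg/L.
Minimum DO = C_s − D_c = 9.81 − 4.716 = 5.094 mg/L.

t_c ≈ 0.904 d; D_c ≈ 4.72 mg/L; min DO ≈ 5.09 mg/L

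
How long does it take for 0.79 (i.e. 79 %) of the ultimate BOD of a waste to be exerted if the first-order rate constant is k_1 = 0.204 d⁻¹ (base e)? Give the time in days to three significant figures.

y/L₀ = 1 − e^(−k_1 t) = 0.79 ⇒ e^(−k_1 t) = 0.210
t = −ln(0.210) / 0.204 = 1.561 / 0.204 = 7.650 d.

t ≈ 7.65 d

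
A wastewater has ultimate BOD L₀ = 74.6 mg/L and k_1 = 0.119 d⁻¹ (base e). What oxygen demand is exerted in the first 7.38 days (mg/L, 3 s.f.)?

y ≈ 43.6 mg/L

y_t = L₀(1 − e^(−k_1 t)) = 74.6 × (1 − e^(−0.119×7.38))
= 74.6 × (1 − 0.4155) = 74.6 × 0.5845 = 43.60 mg/L.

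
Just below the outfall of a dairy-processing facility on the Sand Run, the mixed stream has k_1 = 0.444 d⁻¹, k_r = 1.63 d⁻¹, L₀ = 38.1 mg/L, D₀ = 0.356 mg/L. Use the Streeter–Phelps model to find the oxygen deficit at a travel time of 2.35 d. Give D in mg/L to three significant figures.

D ≈ 4.72 mg/L

k_1 L₀/(k_r−k_1) = 0.444×38.1/(1.63−0.444) = 16.92/1.186 = 14.26 mg/L.
e^(−k_1 t) = e^(−0.444×2.350) = 0.3523; e^(−k_r t) = e^(−1.63×2.350) = 0.02170.
D = 14.26 × (0.3523 − 0.02170) + 0.356 × 0.02170 = 4.715 + 0.007725 = 4.723 mg/L.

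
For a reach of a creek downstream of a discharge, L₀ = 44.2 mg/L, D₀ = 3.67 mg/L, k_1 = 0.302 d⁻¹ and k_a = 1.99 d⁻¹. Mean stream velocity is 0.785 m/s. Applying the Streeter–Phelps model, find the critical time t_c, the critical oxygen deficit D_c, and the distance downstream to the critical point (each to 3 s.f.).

With k_a/k_1 = 6.589 and 1 − D₀(k_a−k_1)/(k_1 L₀) = 0.5359,
t_c = ln(6.589 × 0.5359) / (1.99 − 0.302) = ln(3.531) / 1.688 = 1.262/1.688 = 0.7474 d.
L(t_c) = L₀ e^(−k_1 t_c) = 44.2 × 0.7979 = 35.27 mg/L, and at the critical point k_a D_c = k_1 L, so D_c = (0.302/1.99) × 35.27 = 5.352 mg/L.
x_c = v t_c = 0.785 m/s × 0.7474 d × 86400 s/d = 50690 m ≈ 50.7 km.

t_c ≈ 0.747 d; D_c ≈ 5.35 mg/L; x_c ≈ 50.7 km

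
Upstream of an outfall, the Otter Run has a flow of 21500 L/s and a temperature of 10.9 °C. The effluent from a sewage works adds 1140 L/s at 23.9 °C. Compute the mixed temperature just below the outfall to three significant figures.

11.6 °C

Flow-weighted mixing: C = (Q_r C_r + Q_w C_w)/(Q_r + Q_w)
= (21500×10.9 + 1140×23.9)/(21500 + 1140) = 261600/22640 = 11.55 °C.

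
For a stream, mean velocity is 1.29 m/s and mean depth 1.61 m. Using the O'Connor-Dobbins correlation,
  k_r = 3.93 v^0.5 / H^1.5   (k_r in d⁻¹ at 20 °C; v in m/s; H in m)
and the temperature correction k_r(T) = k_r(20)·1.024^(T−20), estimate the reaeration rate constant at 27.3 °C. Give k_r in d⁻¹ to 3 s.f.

k_r(20) = 3.93 × 1.29^0.5 / 1.61^1.5 = 3.93 × 1.136 / 2.043 = 2.185 d⁻¹.
k_r(27.3) = 2.185 × 1.024^(27.3−20) = 2.185 × 1.189 = 2.598 d⁻¹.

k_r ≈ 2.60 d⁻¹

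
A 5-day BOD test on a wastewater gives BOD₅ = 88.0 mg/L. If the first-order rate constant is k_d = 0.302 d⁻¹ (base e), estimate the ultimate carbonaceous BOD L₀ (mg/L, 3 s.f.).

L₀ ≈ 113 mg/L

BOD₅ = L₀(1 − e^(−5k_d)) ⇒ L₀ = BOD₅ / (1 − e^(−5×0.302))
= 88.0 / (1 − 0.2209) = 88.0 / 0.7791 = 113.0 mg/L.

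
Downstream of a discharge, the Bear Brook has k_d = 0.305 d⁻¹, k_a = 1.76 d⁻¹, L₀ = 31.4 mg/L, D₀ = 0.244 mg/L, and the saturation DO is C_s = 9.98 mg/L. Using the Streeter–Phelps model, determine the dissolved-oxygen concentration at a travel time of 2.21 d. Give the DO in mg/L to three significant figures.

DO ≈ 6.76 mg/L

k_d L₀/(k_a−k_d) = 0.305×31.4/(1.76−0.305) = 9.577/1.455 = 6.582 mg/L.
e^(−k_d t) = e^(−0.305×2.210) = 0.5096; e^(−k_a t) = e^(−1.76×2.210) = 0.02045.
D = 6.582 × (0.5096 − 0.02045) + 0.244 × 0.02045 = 3.220 + 0.004991 = 3.225 mg/L.
DO = C_s − D = 9.98 − 3.225 = 6.755 mg/L.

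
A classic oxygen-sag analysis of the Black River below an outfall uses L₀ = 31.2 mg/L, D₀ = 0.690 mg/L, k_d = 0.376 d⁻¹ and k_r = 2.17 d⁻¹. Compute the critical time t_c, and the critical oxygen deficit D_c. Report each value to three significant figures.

At the critical point dD/dt = 0, so k_d L₀ e^(−k_d t) = k_r D. Substituting D(t) from the Streeter–Phelps equation and solving for t gives
t_c = ln[(k_r/k_d)(1 − D₀(k_r−k_d)/(k_d L₀))] / (k_r−k_d).
Here k_r−k_d = 1.794 d⁻¹ and 1 − D₀(k_r−k_d)/(k_d L₀) = 1 − 0.690×1.794/(0.376×31.2) = 0.8945, so
t_c = ln(5.771 × 0.8945) / 1.794 = 1.641 / 1.794 = 0.9149 d.
L(t_c) = L₀ e^(−k_d t_c) = 31.2 × 0.7089 = 22.12 mg/L, and at the critical point k_r D_c = k_d L, so D_c = (0.376/2.17) × 22.12 = 3.832 mg/L.

t_c ≈ 0.915 d; D_c ≈ 3.83 mg/L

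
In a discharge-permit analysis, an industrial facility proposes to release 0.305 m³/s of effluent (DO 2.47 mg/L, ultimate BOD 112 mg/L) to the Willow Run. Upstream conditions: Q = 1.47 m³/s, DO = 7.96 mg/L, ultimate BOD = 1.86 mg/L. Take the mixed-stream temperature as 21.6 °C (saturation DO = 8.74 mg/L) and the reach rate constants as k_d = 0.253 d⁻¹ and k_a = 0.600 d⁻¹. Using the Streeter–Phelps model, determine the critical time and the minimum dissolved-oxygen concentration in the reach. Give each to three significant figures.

Mixed DO = (1.47×7.96 + 0.305×2.47)/(1.47+0.305) = 12.45/1.775 = 7.017 mg/L.
Mixed L₀ = (1.47×1.86 + 0.305×112)/(1.775) = 36.89/1.775 = 20.79 mg/L.
Initial deficit D₀ = C_s − DO₀ = 8.74 − 7.017 = 1.723 mg/L.
t_c = (1/0.3470) ln[(0.600/0.253)(1 − 1.723×0.3470/(0.253×20.79))] = 2.882 × ln(2.102) = 2.141 d.
D_c = (0.253/0.600) × 20.79 × e^(−0.253×2.141) = 0.4217 × 20.79 × 0.5818 = 5.099 mg/L.
Minimum DO = 8.74 − 5.099 = 3.641 mg/L.

t_c ≈ 2.14 d; minimum DO ≈ 3.64 mg/L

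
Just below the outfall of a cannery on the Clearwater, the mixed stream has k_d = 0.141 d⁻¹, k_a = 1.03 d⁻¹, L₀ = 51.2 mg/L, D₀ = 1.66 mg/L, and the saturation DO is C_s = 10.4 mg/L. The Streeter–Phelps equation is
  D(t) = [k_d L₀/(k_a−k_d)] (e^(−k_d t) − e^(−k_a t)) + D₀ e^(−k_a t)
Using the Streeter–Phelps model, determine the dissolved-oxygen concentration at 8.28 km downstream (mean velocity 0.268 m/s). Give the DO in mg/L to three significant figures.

DO ≈ 7.15 mg/L

Travel time t = x/v = 8.28 km / (0.268 m/s) = 8280 m / 0.268 m/s = 30900 s = 0.3576 d.
k_d L₀/(k_a−k_d) = 0.141×51.2/(1.03−0.141) = 7.219/0.8890 = 8.121 mg/L.
e^(−k_d t) = e^(−0.141×0.3576) = 0.9508; e^(−k_a t) = e^(−1.03×0.3576) = 0.6919.
D = 8.121 × (0.9508 − 0.6919) + 1.66 × 0.6919 = 2.103 + 1.149 = 3.251 mg/L.
DO = C_s − D = 10.4 − 3.251 = 7.149 mg/L.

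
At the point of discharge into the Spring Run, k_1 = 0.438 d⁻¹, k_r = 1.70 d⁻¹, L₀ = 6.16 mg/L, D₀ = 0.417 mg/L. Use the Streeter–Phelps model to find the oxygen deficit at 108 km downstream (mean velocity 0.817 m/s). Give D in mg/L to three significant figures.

Travel time t = x/v = 108 km / (0.817 m/s) = 108000 m / 0.817 m/s = 132200 s = 1.530 d.
k_1 L₀/(k_r−k_1) = 0.438×6.16/(1.70−0.438) = 2.698/1.262 = 2.138 mg/L.
e^(−k_1 t) = e^(−0.438×1.530) = 0.5116; e^(−k_r t) = e^(−1.70×1.530) = 0.07420.
D = 2.138 × (0.5116 − 0.07420) + 0.417 × 0.07420 = 0.9352 + 0.03094 = 0.9662 mg/L.

D ≈ 0.966 mg/L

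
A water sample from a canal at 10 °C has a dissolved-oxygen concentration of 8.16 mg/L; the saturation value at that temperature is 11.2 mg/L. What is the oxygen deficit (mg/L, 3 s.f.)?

D = C_s − C = 11.2 − 8.16 = 3.04 mg/L.

D ≈ 3.04 mg/L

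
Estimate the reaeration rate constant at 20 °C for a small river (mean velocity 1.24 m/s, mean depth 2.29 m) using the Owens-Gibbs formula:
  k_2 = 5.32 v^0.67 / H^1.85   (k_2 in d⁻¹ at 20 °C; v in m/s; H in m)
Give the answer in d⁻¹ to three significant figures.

k_2 = 5.32 × 1.24^0.67 / 2.29^1.85 = 5.32 × 1.155 / 4.631 = 1.327 d⁻¹.

k_2 ≈ 1.33 d⁻¹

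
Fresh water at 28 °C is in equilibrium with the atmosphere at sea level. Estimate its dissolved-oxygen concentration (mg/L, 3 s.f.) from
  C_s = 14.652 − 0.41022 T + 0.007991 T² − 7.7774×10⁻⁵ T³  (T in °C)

C_s ≈ 7.72 mg/L

C_s = 14.652 − 0.41022×28 + 0.007991×28² − 7.7774×10⁻⁵×28³ = 7.723 mg/L.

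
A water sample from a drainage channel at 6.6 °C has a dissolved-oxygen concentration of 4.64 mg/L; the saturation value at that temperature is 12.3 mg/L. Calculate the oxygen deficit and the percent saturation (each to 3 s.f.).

D ≈ 7.66 mg/L; 37.7 % saturation

D = C_s − C = 12.3 − 4.64 = 7.66 mg/L.
% saturation = 4.64/12.3 × 100 = 37.7 %.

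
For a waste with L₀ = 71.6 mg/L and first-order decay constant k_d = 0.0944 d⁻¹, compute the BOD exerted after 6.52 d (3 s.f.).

y ≈ 32.9 mg/L

y_t = L₀(1 − e^(−k_d t)) = 71.6 × (1 − e^(−0.0944×6.52))
= 71.6 × (1 − 0.5404) = 71.6 × 0.4596 = 32.91 mg/L.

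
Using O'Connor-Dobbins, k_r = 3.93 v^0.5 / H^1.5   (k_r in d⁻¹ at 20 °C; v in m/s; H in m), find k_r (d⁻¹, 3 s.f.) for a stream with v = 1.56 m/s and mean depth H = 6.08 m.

k_r ≈ 0.327 d⁻¹

k_r = 3.93 × 1.56^0.5 / 6.08^1.5 = 3.93 × 1.249 / 14.99 = 0.3274 d⁻¹.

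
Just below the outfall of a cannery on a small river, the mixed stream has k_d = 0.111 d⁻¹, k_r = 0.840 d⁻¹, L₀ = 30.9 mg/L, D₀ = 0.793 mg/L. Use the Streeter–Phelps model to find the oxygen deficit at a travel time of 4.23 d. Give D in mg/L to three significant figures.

D ≈ 2.83 mg/L

k_d L₀/(k_r−k_d) = 0.111×30.9/(0.840−0.111) = 3.430/0.7290 = 4.705 mg/L.
e^(−k_d t) = e^(−0.111×4.230) = 0.6253; e^(−k_r t) = e^(−0.840×4.230) = 0.02863.
D = 4.705 × (0.6253 − 0.02863) + 0.793 × 0.02863 = 2.807 + 0.02271 = 2.830 mg/L.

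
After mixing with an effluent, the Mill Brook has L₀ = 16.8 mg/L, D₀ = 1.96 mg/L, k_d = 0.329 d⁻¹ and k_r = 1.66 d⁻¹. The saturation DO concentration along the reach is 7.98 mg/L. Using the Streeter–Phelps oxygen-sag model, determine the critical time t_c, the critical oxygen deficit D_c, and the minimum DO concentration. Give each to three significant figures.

t_c ≈ 0.736 d; D_c ≈ 2.61 mg/L; min DO ≈ 5.37 mg/L

t_c = [1/(k_r−k_d)] ln[(k_r/k_d)(1 − D₀(k_r−k_d)/(k_d L₀))]
= [1/(1.66−0.329)] ln[(1.66/0.329)(1 − 1.96×1.331/(0.329×16.8))]
= (1/1.331) ln[5.046 × 0.5280] = 0.7513 × ln(2.664) = 0.7513 × 0.9799 = 0.7362 d.
L(t_c) = L₀ e^(−k_d t_c) = 16.8 × 0.7849 = 13.19 mg/L, and at the critical point k_r D_c = k_d L, so D_c = (0.329/1.66) × 13.19 = 2.613 mg/L.
Minimum DO = C_s − D_c = 7.98 − 2.613 = 5.367 mg/L.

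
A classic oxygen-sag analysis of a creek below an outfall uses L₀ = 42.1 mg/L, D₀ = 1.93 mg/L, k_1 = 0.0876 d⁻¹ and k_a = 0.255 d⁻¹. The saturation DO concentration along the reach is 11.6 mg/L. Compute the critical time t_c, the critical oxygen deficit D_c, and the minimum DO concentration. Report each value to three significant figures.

t_c ≈ 5.84 d; D_c ≈ 8.67 mg/L; min DO ≈ 2.93 mg/L

With k_a/k_1 = 2.911 and 1 − D₀(k_a−k_1)/(k_1 L₀) = 0.9124,
t_c = ln(2.911 × 0.9124) / (0.255 − 0.0876) = ln(2.656) / 0.1674 = 0.9768/0.1674 = 5.835 d.
D_c = (k_1/k_a) L₀ e^(−k_1 t_c) = (0.0876/0.255) × 42.1 × e^(−0.0876×5.835) = 0.3435 × 42.1 × 0.5998 = 8.675 mg/L.
Minimum DO = C_s − D_c = 11.6 − 8.675 = 2.925 mg/L.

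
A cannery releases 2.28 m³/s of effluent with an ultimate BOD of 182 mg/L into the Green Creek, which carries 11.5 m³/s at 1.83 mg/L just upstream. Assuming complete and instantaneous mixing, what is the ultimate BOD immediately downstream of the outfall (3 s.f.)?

31.6 mg/L

Flow-weighted mixing: C = (Q_r C_r + Q_w C_w)/(Q_r + Q_w)
= (11.5×1.83 + 2.28×182)/(11.5 + 2.28) = 436.0/13.78 = 31.64 mg/L.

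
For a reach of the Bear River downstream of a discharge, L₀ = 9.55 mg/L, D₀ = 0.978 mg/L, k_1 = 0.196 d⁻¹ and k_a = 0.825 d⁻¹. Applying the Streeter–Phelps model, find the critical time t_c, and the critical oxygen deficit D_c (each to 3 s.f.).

t_c ≈ 1.65 d; D_c ≈ 1.64 mg/L

With k_a/k_1 = 4.209 and 1 − D₀(k_a−k_1)/(k_1 L₀) = 0.6714,
t_c = ln(4.209 × 0.6714) / (0.825 − 0.196) = ln(2.826) / 0.6290 = 1.039/0.6290 = 1.652 d.
L(t_c) = L₀ e^(−k_1 t_c) = 9.55 × 0.7235 = 6.909 mg/L, and at the critical point k_a D_c = k_1 L, so D_c = (0.196/0.825) × 6.909 = 1.641 mg/L.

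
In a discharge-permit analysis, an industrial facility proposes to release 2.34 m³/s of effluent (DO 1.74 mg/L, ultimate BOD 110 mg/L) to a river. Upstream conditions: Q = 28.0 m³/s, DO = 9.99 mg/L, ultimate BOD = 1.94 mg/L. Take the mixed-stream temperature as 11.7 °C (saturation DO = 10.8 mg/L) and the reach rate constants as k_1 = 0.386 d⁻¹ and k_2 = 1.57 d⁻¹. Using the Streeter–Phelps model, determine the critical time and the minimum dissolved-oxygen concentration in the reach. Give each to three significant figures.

Mixed DO = (28.0×9.99 + 2.34×1.74)/(28.0+2.34) = 283.8/30.34 = 9.354 mg/L.
Mixed L₀ = (28.0×1.94 + 2.34×110)/(30.34) = 311.7/30.34 = 10.27 mg/L.
Initial deficit D₀ = C_s − DO₀ = 10.8 − 9.354 = 1.446 mg/L.
t_c = (1/1.184) ln[(1.57/0.386)(1 − 1.446×1.184/(0.386×10.27))] = 0.8446 × ln(2.311) = 0.7075 d.
D_c = (0.386/1.57) × 10.27 × e^(−0.386×0.7075) = 0.2459 × 10.27 × 0.7610 = 1.922 mg/L.
Minimum DO = 10.8 − 1.922 = 8.878 mg/L.

t_c ≈ 0.708 d; minimum DO ≈ 8.88 mg/L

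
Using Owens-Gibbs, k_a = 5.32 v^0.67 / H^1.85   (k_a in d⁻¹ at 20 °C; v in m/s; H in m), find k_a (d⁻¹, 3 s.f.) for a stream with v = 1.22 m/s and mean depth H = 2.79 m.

k_a ≈ 0.911 d⁻¹

k_a = 5.32 × 1.22^0.67 / 2.79^1.85 = 5.32 × 1.143 / 6.674 = 0.9108 d⁻¹.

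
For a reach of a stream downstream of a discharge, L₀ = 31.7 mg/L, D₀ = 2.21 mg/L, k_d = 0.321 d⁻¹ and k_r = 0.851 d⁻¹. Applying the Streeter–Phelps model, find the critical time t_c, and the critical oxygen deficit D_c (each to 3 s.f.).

t_c ≈ 1.61 d; D_c ≈ 7.13 mg/L

With k_r/k_d = 2.651 and 1 − D₀(k_r−k_d)/(k_d L₀) = 0.8849,
t_c = ln(2.651 × 0.8849) / (0.851 − 0.321) = ln(2.346) / 0.5300 = 0.8527/0.5300 = 1.609 d.
D_c = (k_d/k_r) L₀ e^(−k_d t_c) = (0.321/0.851) × 31.7 × e^(−0.321×1.609) = 0.3772 × 31.7 × 0.5966 = 7.134 mg/L.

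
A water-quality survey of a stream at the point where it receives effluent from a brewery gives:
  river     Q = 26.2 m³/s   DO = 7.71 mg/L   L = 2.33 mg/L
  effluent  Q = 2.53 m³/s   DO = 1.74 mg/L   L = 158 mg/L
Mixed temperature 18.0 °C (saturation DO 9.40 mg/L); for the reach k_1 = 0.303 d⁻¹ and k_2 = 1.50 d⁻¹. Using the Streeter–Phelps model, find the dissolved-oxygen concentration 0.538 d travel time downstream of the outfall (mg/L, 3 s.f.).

DO ≈ 6.77 mg/L

Mixed DO = (26.2×7.71 + 2.53×1.74)/(26.2+2.53) = 206.4/28.73 = 7.184 mg/L.
Mixed L₀ = (26.2×2.33 + 2.53×158)/(28.73) = 460.8/28.73 = 16.04 mg/L.
Initial deficit D₀ = C_s − DO₀ = 9.40 − 7.184 = 2.216 mg/L.
D(0.538) = [0.303×16.04/(1.50−0.303)](e^(−0.303×0.538) − e^(−1.50×0.538)) + 2.216 e^(−1.50×0.538)
= 4.060 × (0.8496 − 0.4462) + 2.216 × 0.4462 = 2.626 mg/L.
DO = 9.40 − 2.626 = 6.774 mg/L.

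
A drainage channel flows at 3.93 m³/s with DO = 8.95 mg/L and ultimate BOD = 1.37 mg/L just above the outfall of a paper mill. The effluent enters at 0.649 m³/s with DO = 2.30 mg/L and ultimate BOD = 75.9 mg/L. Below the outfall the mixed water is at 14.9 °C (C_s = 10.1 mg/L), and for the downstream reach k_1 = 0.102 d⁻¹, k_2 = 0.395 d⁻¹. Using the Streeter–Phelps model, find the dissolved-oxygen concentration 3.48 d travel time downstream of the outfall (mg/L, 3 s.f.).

DO ≈ 7.71 mg/L

Mixed DO = (3.93×8.95 + 0.649×2.30)/(3.93+0.649) = 36.67/4.579 = 8.007 mg/L.
Mixed L₀ = (3.93×1.37 + 0.649×75.9)/(4.579) = 54.64/4.579 = 11.93 mg/L.
Initial deficit D₀ = C_s − DO₀ = 10.1 − 8.007 = 2.093 mg/L.
D(3.48) = [0.102×11.93/(0.395−0.102)](e^(−0.102×3.48) − e^(−0.395×3.48)) + 2.093 e^(−0.395×3.48)
= 4.154 × (0.7012 − 0.2529) + 2.093 × 0.2529 = 2.391 mg/L.
DO = 10.1 − 2.391 = 7.709 mg/L.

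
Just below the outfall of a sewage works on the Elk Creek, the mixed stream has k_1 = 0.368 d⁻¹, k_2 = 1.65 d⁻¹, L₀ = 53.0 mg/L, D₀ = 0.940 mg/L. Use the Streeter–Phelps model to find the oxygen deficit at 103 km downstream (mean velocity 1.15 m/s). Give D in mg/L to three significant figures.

D ≈ 7.81 mg/L

Travel time t = x/v = 103 km / (1.15 m/s) = 103000 m / 1.15 m/s = 89570 s = 1.037 d.
k_1 L₀/(k_2−k_1) = 0.368×53.0/(1.65−0.368) = 19.50/1.282 = 15.21 mg/L.
e^(−k_1 t) = e^(−0.368×1.037) = 0.6828; e^(−k_2 t) = e^(−1.65×1.037) = 0.1808.
D = 15.21 × (0.6828 − 0.1808) + 0.940 × 0.1808 = 7.638 + 0.1699 = 7.808 mg/L.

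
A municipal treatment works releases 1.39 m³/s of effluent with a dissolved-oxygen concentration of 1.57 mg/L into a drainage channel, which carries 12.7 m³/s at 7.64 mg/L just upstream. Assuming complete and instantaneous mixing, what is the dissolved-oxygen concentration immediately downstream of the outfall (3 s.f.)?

7.04 mg/L

Flow-weighted mixing: C = (Q_r C_r + Q_w C_w)/(Q_r + Q_w)
= (12.7×7.64 + 1.39×1.57)/(12.7 + 1.39) = 99.21/14.09 = 7.041 mg/L.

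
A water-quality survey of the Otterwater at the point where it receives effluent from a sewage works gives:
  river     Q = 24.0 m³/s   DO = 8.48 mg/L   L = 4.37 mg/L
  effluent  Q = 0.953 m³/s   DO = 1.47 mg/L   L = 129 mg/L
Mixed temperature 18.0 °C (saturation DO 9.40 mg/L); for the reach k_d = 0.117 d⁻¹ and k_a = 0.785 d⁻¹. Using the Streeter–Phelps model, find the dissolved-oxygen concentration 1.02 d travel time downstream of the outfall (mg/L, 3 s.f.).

Mixed DO = (24.0×8.48 + 0.953×1.47)/(24.0+0.953) = 204.9/24.95 = 8.212 mg/L.
Mixed L₀ = (24.0×4.37 + 0.953×129)/(24.95) = 227.8/24.95 = 9.130 mg/L.
Initial deficit D₀ = C_s − DO₀ = 9.40 − 8.212 = 1.188 mg/L.
D(1.02) = [0.117×9.130/(0.785−0.117)](e^(−0.117×1.02) − e^(−0.785×1.02)) + 1.188 e^(−0.785×1.02)
= 1.599 × (0.8875 − 0.4490) + 1.188 × 0.4490 = 1.234 mg/L.
DO = 9.40 − 1.234 = 8.166 mg/L.

DO ≈ 8.17 mg/L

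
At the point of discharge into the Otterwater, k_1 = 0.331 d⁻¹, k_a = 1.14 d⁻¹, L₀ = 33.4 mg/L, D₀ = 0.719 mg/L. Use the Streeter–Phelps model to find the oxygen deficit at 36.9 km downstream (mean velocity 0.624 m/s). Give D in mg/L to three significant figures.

D ≈ 4.96 mg/L

Travel time t = x/v = 36.9 km / (0.624 m/s) = 36900 m / 0.624 m/s = 59130 s = 0.6844 d.
k_1 L₀/(k_a−k_1) = 0.331×33.4/(1.14−0.331) = 11.06/0.8090 = 13.67 mg/L.
e^(−k_1 t) = e^(−0.331×0.6844) = 0.7973; e^(−k_a t) = e^(−1.14×0.6844) = 0.4583.
D = 13.67 × (0.7973 − 0.4583) + 0.719 × 0.4583 = 4.632 + 0.3295 = 4.962 mg/L.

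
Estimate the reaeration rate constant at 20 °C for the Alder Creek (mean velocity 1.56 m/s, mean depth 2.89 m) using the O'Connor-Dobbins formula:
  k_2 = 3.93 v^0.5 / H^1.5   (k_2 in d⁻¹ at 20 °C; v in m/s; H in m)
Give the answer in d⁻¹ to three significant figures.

k_2 ≈ 0.999 d⁻¹

k_2 = 3.93 × 1.56^0.5 / 2.89^1.5 = 3.93 × 1.249 / 4.913 = 0.9991 d⁻¹.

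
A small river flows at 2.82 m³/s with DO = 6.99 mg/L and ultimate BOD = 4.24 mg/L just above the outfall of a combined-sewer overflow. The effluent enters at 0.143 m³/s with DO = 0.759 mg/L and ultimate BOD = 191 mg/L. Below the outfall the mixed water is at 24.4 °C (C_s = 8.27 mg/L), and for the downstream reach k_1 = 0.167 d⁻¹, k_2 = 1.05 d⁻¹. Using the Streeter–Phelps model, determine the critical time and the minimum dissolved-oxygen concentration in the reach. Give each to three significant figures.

t_c ≈ 0.954 d; minimum DO ≈ 6.47 mg/L

Mixed DO = (2.82×6.99 + 0.143×0.759)/(2.82+0.143) = 19.82/2.963 = 6.689 mg/L.
Mixed L₀ = (2.82×4.24 + 0.143×191)/(2.963) = 39.27/2.963 = 13.25 mg/L.
Initial deficit D₀ = C_s − DO₀ = 8.27 − 6.689 = 1.581 mg/L.
t_c = (1/0.8830) ln[(1.05/0.167)(1 − 1.581×0.8830/(0.167×13.25))] = 1.133 × ln(2.322) = 0.9543 d.
D_c = (0.167/1.05) × 13.25 × e^(−0.167×0.9543) = 0.1590 × 13.25 × 0.8527 = 1.797 mg/L.
Minimum DO = 8.27 − 1.797 = 6.473 mg/L.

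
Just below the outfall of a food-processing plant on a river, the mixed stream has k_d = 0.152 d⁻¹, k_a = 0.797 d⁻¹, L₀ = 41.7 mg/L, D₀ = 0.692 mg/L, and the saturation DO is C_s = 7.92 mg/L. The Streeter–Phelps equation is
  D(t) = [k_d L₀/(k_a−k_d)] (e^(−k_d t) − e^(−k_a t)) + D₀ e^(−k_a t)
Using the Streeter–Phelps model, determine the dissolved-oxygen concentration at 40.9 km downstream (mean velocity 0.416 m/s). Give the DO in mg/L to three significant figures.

DO ≈ 3.34 mg/L

Travel time t = x/v = 40.9 km / (0.416 m/s) = 40900 m / 0.416 m/s = 98320 s = 1.138 d.
k_d L₀/(k_a−k_d) = 0.152×41.7/(0.797−0.152) = 6.338/0.6450 = 9.827 mg/L.
e^(−k_d t) = e^(−0.152×1.138) = 0.8412; e^(−k_a t) = e^(−0.797×1.138) = 0.4038.
D = 9.827 × (0.8412 − 0.4038) + 0.692 × 0.4038 = 4.298 + 0.2794 = 4.578 mg/L.
DO = C_s − D = 7.92 − 4.578 = 3.342 mg/L.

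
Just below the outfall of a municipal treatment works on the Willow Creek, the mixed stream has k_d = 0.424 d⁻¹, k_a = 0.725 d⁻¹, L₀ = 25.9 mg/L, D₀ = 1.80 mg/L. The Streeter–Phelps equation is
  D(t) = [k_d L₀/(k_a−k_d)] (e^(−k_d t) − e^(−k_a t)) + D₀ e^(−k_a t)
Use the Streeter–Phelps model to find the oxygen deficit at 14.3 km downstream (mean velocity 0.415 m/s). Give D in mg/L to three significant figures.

Travel time t = x/v = 14.3 km / (0.415 m/s) = 14300 m / 0.415 m/s = 34460 s = 0.3988 d.
k_d L₀/(k_a−k_d) = 0.424×25.9/(0.725−0.424) = 10.98/0.3010 = 36.48 mg/L.
e^(−k_d t) = e^(−0.424×0.3988) = 0.8444; e^(−k_a t) = e^(−0.725×0.3988) = 0.7489.
D = 36.48 × (0.8444 − 0.7489) + 1.80 × 0.7489 = 3.485 + 1.348 = 4.833 mg/L.

D ≈ 4.83 mg/L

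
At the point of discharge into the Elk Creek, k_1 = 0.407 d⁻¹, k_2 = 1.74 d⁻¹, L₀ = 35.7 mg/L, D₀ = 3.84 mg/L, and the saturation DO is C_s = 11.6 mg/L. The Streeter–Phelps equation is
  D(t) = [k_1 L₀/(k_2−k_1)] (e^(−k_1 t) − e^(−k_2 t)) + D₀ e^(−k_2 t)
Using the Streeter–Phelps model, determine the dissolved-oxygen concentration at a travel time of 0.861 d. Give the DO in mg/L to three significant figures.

k_1 L₀/(k_2−k_1) = 0.407×35.7/(1.74−0.407) = 14.53/1.333 = 10.90 mg/L.
e^(−k_1 t) = e^(−0.407×0.8610) = 0.7044; e^(−k_2 t) = e^(−1.74×0.8610) = 0.2235.
D = 10.90 × (0.7044 − 0.2235) + 3.84 × 0.2235 = 5.241 + 0.8584 = 6.100 mg/L.
DO = C_s − D = 11.6 − 6.100 = 5.500 mg/L.

DO ≈ 5.50 mg/L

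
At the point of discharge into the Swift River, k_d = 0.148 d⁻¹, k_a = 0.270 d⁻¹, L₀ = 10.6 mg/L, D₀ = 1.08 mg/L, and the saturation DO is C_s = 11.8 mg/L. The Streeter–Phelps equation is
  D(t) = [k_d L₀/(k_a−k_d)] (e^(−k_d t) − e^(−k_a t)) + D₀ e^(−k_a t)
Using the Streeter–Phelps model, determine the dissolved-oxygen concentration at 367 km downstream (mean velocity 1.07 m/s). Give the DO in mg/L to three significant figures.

DO ≈ 8.69 mg/L

Travel time t = x/v = 367 km / (1.07 m/s) = 367000 m / 1.07 m/s = 343000 s = 3.970 d.
k_d L₀/(k_a−k_d) = 0.148×10.6/(0.270−0.148) = 1.569/0.1220 = 12.86 mg/L.
e^(−k_d t) = e^(−0.148×3.970) = 0.5557; e^(−k_a t) = e^(−0.270×3.970) = 0.3424.
D = 12.86 × (0.5557 − 0.3424) + 1.08 × 0.3424 = 2.743 + 0.3698 = 3.113 mg/L.
DO = C_s − D = 11.8 − 3.113 = 8.687 mg/L.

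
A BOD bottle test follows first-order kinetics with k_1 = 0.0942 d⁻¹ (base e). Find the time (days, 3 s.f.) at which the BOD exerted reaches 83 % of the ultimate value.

t ≈ 18.8 d

y/L₀ = 1 − e^(−k_1 t) = 0.83 ⇒ e^(−k_1 t) = 0.170
t = −ln(0.170) / 0.0942 = 1.772 / 0.0942 = 18.81 d.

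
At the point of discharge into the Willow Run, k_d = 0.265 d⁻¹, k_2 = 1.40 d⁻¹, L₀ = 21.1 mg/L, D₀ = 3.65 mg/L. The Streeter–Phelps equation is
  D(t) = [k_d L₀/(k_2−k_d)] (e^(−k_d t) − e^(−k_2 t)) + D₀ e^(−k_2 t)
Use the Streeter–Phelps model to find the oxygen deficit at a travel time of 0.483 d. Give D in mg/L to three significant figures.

k_d L₀/(k_2−k_d) = 0.265×21.1/(1.40−0.265) = 5.592/1.135 = 4.926 mg/L.
e^(−k_d t) = e^(−0.265×0.4830) = 0.8799; e^(−k_2 t) = e^(−1.40×0.4830) = 0.5085.
D = 4.926 × (0.8799 − 0.5085) + 3.65 × 0.5085 = 1.829 + 1.856 = 3.685 mg/L.

D ≈ 3.69 mg/L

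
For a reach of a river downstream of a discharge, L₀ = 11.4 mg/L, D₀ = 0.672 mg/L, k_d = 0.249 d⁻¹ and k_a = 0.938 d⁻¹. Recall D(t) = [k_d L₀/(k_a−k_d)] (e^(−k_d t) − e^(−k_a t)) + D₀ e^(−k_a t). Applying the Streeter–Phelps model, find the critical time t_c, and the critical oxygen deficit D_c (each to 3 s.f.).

At the critical point dD/dt = 0, so k_d L₀ e^(−k_d t) = k_a D. Substituting D(t) from the Streeter–Phelps equation and solving for t gives
t_c = ln[(k_a/k_d)(1 − D₀(k_a−k_d)/(k_d L₀))] / (k_a−k_d).
Here k_a−k_d = 0.6890 d⁻¹ and 1 − D₀(k_a−k_d)/(k_d L₀) = 1 − 0.672×0.6890/(0.249×11.4) = 0.8369, so
t_c = ln(3.767 × 0.8369) / 0.6890 = 1.148 / 0.6890 = 1.667 d.
D_c = (k_d/k_a) L₀ e^(−k_d t_c) = (0.249/0.938) × 11.4 × e^(−0.249×1.667) = 0.2655 × 11.4 × 0.6604 = 1.998 mg/L.

t_c ≈ 1.67 d; D_c ≈ 2.00 mg/L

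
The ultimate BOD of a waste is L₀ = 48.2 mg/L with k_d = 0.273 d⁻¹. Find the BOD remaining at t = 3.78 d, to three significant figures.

L ≈ 17.2 mg/L

L_t = L₀ e^(−k_d t) = 48.2 × e^(−0.273×3.78) = 48.2 × 0.3563 = 17.17 mg/L.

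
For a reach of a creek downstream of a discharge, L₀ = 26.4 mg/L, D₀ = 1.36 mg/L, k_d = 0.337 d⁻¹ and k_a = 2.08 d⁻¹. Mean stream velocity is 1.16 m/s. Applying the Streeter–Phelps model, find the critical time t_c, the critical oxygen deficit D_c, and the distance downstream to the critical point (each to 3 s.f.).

t_c ≈ 0.866 d; D_c ≈ 3.19 mg/L; x_c ≈ 86.8 km

With k_a/k_d = 6.172 and 1 − D₀(k_a−k_d)/(k_d L₀) = 0.7336,
t_c = ln(6.172 × 0.7336) / (2.08 − 0.337) = ln(4.528) / 1.743 = 1.510/1.743 = 0.8664 d.
L(t_c) = L₀ e^(−k_d t_c) = 26.4 × 0.7468 = 19.71 mg/L, and at the critical point k_a D_c = k_d L, so D_c = (0.337/2.08) × 19.71 = 3.194 mg/L.
x_c = v t_c = 1.16 m/s × 0.8664 d × 86400 s/d = 86840 m ≈ 86.8 km.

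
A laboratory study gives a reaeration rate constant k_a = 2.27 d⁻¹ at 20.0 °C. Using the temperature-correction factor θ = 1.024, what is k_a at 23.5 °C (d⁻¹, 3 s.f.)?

k_a ≈ 2.47 d⁻¹

k_a(T₂) = k_a(T₁) · θ^(T₂−T₁) = 2.27 × 1.024^(23.5−20.0)
= 2.27 × 1.024^3.50 = 2.27 × 1.087 = 2.466 d⁻¹.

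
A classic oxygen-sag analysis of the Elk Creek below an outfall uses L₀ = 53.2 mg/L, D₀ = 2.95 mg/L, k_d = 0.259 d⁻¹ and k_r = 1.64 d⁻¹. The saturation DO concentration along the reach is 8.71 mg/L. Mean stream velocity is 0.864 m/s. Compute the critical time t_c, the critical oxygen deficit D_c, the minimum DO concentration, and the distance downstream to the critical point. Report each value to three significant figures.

t_c ≈ 1.08 d; D_c ≈ 6.35 mg/L; min DO ≈ 2.36 mg/L; x_c ≈ 80.8 km

With k_r/k_d = 6.332 and 1 − D₀(k_r−k_d)/(k_d L₀) = 0.7043,
t_c = ln(6.332 × 0.7043) / (1.64 − 0.259) = ln(4.460) / 1.381 = 1.495/1.381 = 1.083 d.
D_c = (k_d/k_r) L₀ e^(−k_d t_c) = (0.259/1.64) × 53.2 × e^(−0.259×1.083) = 0.1579 × 53.2 × 0.7555 = 6.347 mg/L.
Minimum DO = C_s − D_c = 8.71 − 6.347 = 2.363 mg/L.
x_c = v t_c = 0.864 m/s × 1.083 d × 86400 s/d = 80820 m ≈ 80.8 km.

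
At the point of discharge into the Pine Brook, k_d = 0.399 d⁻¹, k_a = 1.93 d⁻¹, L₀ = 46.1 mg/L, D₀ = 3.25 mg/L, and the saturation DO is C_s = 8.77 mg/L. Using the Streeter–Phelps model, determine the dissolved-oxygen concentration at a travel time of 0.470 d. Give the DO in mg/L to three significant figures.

k_d L₀/(k_a−k_d) = 0.399×46.1/(1.93−0.399) = 18.39/1.531 = 12.01 mg/L.
e^(−k_d t) = e^(−0.399×0.4700) = 0.8290; e^(−k_a t) = e^(−1.93×0.4700) = 0.4037.
D = 12.01 × (0.8290 − 0.4037) + 3.25 × 0.4037 = 5.110 + 1.312 = 6.422 mg/L.
DO = C_s − D = 8.77 − 6.422 = 2.348 mg/L.

DO ≈ 2.35 mg/L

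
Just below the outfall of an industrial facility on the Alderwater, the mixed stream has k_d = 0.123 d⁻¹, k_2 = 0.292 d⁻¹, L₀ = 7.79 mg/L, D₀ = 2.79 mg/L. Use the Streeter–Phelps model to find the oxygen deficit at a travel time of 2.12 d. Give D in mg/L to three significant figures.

k_d L₀/(k_2−k_d) = 0.123×7.79/(0.292−0.123) = 0.9582/0.1690 = 5.670 mg/L.
e^(−k_d t) = e^(−0.123×2.120) = 0.7705; e^(−k_2 t) = e^(−0.292×2.120) = 0.5385.
D = 5.670 × (0.7705 − 0.5385) + 2.79 × 0.5385 = 1.315 + 1.502 = 2.818 mg/L.

D ≈ 2.82 mg/L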